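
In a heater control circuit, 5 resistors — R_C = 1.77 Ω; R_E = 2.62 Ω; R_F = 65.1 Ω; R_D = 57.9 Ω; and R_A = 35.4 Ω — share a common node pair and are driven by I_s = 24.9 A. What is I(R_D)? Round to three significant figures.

Total conductance ΣG = 1/1.77 + 1/2.62 + 1/65.1 + 1/57.9 + 1/35.4 = 1.008 (units of 1/Ω).
Current divider: I(R_D) = I_s · G_k/ΣG = 24.9 × (0.01727/1.008) = 24.9 × 0.01714 = 0.4268 A.

I ≈ 0.427 A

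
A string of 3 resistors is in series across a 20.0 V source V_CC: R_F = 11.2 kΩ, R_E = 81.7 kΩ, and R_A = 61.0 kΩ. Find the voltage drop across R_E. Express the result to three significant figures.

ΣR = 11.2 + 81.7 + 61.0 = 153.9 kΩ.
By the voltage-divider rule, V = 20.0 × 81.70/153.9 = 10.62 V.

V ≈ 10.6 V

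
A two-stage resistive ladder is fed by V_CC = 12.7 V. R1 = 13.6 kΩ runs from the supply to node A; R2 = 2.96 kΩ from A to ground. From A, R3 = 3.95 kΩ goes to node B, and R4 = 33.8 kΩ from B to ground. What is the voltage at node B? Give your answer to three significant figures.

V_B ≈ 1.91 V

Node A sees R2 in parallel with the series input of stage 2, R3 + R4 = 37.75 kΩ.
Effective lower resistance at A: R2 ‖ 37.75 = 2.745 kΩ.
So V_A = 12.7 × 0.1679 = 2.133 V.
V_B = V_A × 0.8954 = 1.910 V.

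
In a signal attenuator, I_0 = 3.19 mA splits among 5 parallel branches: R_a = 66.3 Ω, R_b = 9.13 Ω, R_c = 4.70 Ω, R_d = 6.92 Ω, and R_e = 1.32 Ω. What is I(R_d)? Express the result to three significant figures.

Conductances: ΣG = 1/66.3 + 1/9.13 + 1/4.70 + 1/6.92 + 1/1.32 = 1.239 (1/Ω).
Current divider: I(R_d) = I_0 · G_k/ΣG = 3.19 × (0.1445/1.239) = 3.19 × 0.1166 = 0.3719 mA.

I ≈ 0.372 mA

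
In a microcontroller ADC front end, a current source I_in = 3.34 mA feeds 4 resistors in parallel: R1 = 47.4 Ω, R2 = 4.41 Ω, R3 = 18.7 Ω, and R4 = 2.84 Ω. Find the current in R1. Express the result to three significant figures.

I ≈ 0.108 mA

Conductances: ΣG = 1/47.4 + 1/4.41 + 1/18.7 + 1/2.84 = 0.6534 (1/Ω).
Current divider: I(R1) = I_in · G_k/ΣG = 3.34 × (0.02110/0.6534) = 3.34 × 0.03229 = 0.1078 mA.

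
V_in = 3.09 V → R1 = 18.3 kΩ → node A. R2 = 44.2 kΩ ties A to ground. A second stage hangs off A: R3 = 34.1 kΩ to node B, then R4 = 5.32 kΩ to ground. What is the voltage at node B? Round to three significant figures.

Node A sees R2 in parallel with the series input of stage 2, R3 + R4 = 39.42 kΩ.
Effective lower resistance at A: R2 ‖ 39.42 = 20.84 kΩ.
V_A = 3.09 × 20.84/(18.3 + 20.84) = 1.645 V.
Then the unloaded second divider: V_B = V_A × R4/(R3+R4) = 1.645 × 0.1350 = 0.2220 V.

V_B ≈ 0.222 V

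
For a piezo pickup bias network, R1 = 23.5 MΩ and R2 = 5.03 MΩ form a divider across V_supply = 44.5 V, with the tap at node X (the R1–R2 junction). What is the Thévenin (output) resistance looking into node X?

R_th ≈ 4.14 MΩ

Zeroing V_supply shorts the top of R1 to ground, so R_th = R1 ‖ R2 = 4.143 MΩ.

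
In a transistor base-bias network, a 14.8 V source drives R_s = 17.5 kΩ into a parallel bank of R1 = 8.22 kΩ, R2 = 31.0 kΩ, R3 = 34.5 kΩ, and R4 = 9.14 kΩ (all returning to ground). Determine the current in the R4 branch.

Equivalent of the parallel group: R_p = 3.421 kΩ.
V_A = 14.8 × 3.421/20.92 = 2.420 V.
Branch current I = V_A/R4 = 2.420/9.14 = 0.2648 mA.
(Check via current divider: I_total = 0.7074 mA; share G_k/ΣG = 0.3743 → same result.)

I ≈ 0.265 mA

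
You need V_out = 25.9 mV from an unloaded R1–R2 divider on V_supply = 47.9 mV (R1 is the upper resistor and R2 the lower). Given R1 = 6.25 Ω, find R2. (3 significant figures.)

R2 ≈ 7.36 Ω

V_out/V_supply = R2/(R1+R2) = 0.5407.
R2 = R1 · 0.5407/(1 − 0.5407) = 7.358 Ω.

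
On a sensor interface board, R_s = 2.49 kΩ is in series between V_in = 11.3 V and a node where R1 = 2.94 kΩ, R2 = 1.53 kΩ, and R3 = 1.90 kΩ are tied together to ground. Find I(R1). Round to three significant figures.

Combine the parallel branches: R_p = (1/2.94 + 1/1.53 + 1/1.90)⁻¹ = 0.6579 kΩ.
V_A by voltage divider: V_A = 11.3 × 0.6579/(2.49 + 0.6579) = 2.362 V.
I(R1) = V_A / R1 = 2.362/2.94 = 0.8033 mA.
(Check via current divider: I_total = 3.590 mA; share G_k/ΣG = 0.2238 → same result.)

I ≈ 0.803 mA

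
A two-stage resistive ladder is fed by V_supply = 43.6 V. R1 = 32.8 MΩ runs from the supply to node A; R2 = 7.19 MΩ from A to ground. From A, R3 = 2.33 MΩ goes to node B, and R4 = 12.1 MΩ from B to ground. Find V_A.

The second stage (R3 + R4 = 14.43 MΩ) loads node A in parallel with R2.
R2 ‖ (R3+R4) = 4.799 MΩ.
So V_A = 43.6 × 0.1276 = 5.565 V.

V_A ≈ 5.56 V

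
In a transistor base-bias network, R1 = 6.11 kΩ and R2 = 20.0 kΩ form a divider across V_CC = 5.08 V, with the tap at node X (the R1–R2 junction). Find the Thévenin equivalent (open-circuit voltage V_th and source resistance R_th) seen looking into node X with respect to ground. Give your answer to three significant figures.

With X open, the divider is unloaded: V_th = 5.08 × 20.0/26.11 = 3.891 V.
Looking into X with the source shorted: R_th = R1·R2/(R1+R2) = 6.110 × 20.0/26.11 = 4.680 kΩ.

V_th ≈ 3.89 V, R_th ≈ 4.68 kΩ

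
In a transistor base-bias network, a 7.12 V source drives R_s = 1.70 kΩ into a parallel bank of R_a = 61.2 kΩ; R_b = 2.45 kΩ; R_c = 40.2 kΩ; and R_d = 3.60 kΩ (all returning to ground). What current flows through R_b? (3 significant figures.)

I ≈ 1.30 mA

Combine the parallel branches: R_p = (1/61.2 + 1/2.45 + 1/40.2 + 1/3.60)⁻¹ = 1.375 kΩ.
Node voltage V_A = V_DC · R_p/(R_s + R_p) = 7.12 × 0.4472 = 3.184 V.
I(R_b) = V_A / R_b = 3.184/2.45 = 1.300 mA.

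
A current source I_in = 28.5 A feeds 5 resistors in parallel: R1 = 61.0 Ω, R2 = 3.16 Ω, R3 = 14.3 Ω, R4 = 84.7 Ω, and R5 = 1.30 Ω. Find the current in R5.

ΣG = 1/61.0 + 1/3.16 + 1/14.3 + 1/84.7 + 1/1.30 = 1.184.
Current divider: I(R5) = I_in · G_k/ΣG = 28.5 × (0.7692/1.184) = 28.5 × 0.6498 = 18.52 A.

I ≈ 18.5 A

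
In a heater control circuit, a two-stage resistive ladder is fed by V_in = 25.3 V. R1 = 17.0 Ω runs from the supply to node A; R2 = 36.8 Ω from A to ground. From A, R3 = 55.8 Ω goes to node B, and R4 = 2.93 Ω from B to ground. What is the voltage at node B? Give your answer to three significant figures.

V_B ≈ 0.721 V

Node A sees R2 in parallel with the series input of stage 2, R3 + R4 = 58.73 Ω.
Effective lower resistance at A: R2 ‖ 58.73 = 22.62 Ω.
V_A = 25.3 × 22.62/(17.0 + 22.62) = 14.45 V.
Then the unloaded second divider: V_B = V_A × R4/(R3+R4) = 14.45 × 0.04989 = 0.7207 V.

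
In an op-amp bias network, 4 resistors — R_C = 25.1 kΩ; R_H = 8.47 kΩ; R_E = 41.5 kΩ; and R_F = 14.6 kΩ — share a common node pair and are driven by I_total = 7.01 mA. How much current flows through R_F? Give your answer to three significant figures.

I ≈ 1.92 mA

ΣG = 1/25.1 + 1/8.47 + 1/41.5 + 1/14.6 = 0.2505.
Current divider: I(R_F) = I_total · G_k/ΣG = 7.01 × (0.06849/0.2505) = 7.01 × 0.2734 = 1.917 mA.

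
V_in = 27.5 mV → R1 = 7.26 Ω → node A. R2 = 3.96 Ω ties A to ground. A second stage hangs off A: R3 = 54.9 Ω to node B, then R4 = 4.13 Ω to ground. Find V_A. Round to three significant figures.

Looking into the second stage from A: R3 + R4 = 59.03 Ω appears in parallel with R2.
R2 ‖ (R3+R4) = 3.711 Ω.
So V_A = 27.5 × 0.3383 = 9.302 mV.

V_A ≈ 9.30 mV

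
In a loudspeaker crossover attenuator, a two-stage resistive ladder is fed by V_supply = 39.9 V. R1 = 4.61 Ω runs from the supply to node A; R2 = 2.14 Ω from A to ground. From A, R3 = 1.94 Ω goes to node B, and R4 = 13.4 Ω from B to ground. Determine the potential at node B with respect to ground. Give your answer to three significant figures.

Node A sees R2 in parallel with the series input of stage 2, R3 + R4 = 15.34 Ω.
Effective lower resistance at A: R2 ‖ 15.34 = 1.878 Ω.
V_A = 39.9 × 1.878/(4.61 + 1.878) = 11.55 V.
Stage 2 is unloaded, so V_B = V_A · R4/(R3+R4) = 11.55 × 13.4/15.34 = 10.09 V.

V_B ≈ 10.1 V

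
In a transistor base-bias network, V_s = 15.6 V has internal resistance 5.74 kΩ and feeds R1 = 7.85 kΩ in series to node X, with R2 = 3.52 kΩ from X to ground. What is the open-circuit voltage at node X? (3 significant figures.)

V_th ≈ 3.21 V

R1' = 5.74 + 7.85 = 13.59 kΩ (source resistance + R1).
Open-circuit (no load on X): V_th = V_s · R2/(R1' + R2) = 15.6 × 3.52/(13.59 + 3.52) = 3.209 V.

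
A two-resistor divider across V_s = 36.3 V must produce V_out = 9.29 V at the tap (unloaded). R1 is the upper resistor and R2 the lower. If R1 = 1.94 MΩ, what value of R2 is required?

R2 ≈ 0.667 MΩ

V_out/V_s = R2/(R1+R2) = 0.2559.
So R2 = R1 · V_out/(V_s − V_out) = 1.94 × 9.29/(36.3 − 9.29) = 1.94 × 0.3439 = 0.6673 MΩ.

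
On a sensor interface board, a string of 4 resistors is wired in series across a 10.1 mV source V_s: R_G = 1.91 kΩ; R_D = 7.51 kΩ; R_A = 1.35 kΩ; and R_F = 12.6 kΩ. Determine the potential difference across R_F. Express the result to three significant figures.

V ≈ 5.45 mV

Series total: ΣR = 1.91 + 7.51 + 1.35 + 12.6 = 23.37 kΩ.
By the voltage-divider rule, V = 10.1 × 12.60/23.37 = 5.445 mV.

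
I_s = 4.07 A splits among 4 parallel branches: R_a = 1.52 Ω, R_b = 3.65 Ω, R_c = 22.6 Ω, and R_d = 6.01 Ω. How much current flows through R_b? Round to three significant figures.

Conductances: ΣG = 1/1.52 + 1/3.65 + 1/22.6 + 1/6.01 = 1.143 (1/Ω).
R_b takes the fraction G_k/ΣG = 0.2740/1.143 = 0.2398, so I = 4.07 × 0.2398 = 0.9760 A.

I ≈ 0.976 A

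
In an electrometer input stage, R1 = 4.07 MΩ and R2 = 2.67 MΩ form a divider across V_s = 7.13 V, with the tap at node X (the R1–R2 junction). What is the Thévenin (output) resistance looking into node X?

With V_s suppressed (replaced by a short), R_th = R1 ‖ R2 = (4.070 × 2.67)/(4.070 + 2.67) = 1.612 MΩ.

R_th ≈ 1.61 MΩ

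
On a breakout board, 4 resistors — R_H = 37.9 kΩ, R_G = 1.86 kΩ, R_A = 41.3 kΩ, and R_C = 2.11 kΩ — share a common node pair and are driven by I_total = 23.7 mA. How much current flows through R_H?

Conductances: ΣG = 1/37.9 + 1/1.86 + 1/41.3 + 1/2.11 = 1.062 (1/kΩ).
By the current-divider rule, I = I_total · G_k/ΣG = 23.7 × 0.02484 = 0.5887 mA.

I ≈ 0.589 mA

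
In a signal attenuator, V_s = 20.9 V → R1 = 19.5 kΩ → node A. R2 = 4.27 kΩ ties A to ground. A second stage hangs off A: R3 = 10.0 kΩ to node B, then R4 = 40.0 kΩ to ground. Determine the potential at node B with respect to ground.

V_B ≈ 2.81 V

Looking into the second stage from A: R3 + R4 = 50.00 kΩ appears in parallel with R2.
R2 ‖ (R3+R4) = 3.934 kΩ.
V_A = 20.9 × 3.934/(19.5 + 3.934) = 3.509 V.
V_B = V_A × 0.8000 = 2.807 V.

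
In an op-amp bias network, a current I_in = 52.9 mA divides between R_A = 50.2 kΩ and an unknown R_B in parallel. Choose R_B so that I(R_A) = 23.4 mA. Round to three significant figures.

R_B ≈ 39.8 kΩ

Two-branch current divider: I_A = I_in · R_B/(R_A + R_B).
23.4/52.9 = R_B/(R_A + R_B) → R_B = R_A · (0.4423)/(1 − 0.4423) = 50.2 × 0.7932 = 39.82 kΩ.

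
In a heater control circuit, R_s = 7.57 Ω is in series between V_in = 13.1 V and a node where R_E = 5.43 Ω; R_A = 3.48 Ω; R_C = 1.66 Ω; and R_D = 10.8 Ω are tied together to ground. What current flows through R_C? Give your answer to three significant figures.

Combine the parallel branches: R_p = (1/5.43 + 1/3.48 + 1/1.66 + 1/10.8)⁻¹ = 0.8573 Ω.
V_A = 13.1 × 0.8573/8.427 = 1.333 V.
Branch current I = V_A/R_C = 1.333/1.66 = 0.8028 A.

I ≈ 0.803 A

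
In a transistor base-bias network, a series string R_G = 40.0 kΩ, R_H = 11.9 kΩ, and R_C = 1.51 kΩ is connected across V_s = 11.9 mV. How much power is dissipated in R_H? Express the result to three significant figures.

Series current I = V_s/ΣR = 11.9/53.41 = 0.2228 µA.
V(R_H) = I·R = 2.651 mV; P = V·I = 2.651 × 0.2228 = 0.5907 nW.

P ≈ 0.591 nW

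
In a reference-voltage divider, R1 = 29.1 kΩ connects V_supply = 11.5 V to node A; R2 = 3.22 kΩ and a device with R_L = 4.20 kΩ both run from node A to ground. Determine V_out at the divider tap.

First combine the lower leg with the load: R2 ‖ R_L = 1.823 kΩ.
Voltage divider with the loaded lower leg: V_out = 11.5 × 1.823/(29.1 + 1.823) = 11.5 × 0.05894 = 0.6778 V.

V_out ≈ 0.678 V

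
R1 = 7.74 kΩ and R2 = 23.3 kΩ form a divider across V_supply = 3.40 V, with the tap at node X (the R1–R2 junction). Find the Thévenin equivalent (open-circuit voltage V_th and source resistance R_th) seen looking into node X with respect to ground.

V_th ≈ 2.55 V, R_th ≈ 5.81 kΩ

Open-circuit (no load on X): V_th = V_supply · R2/(R1 + R2) = 3.40 × 23.3/(7.740 + 23.3) = 2.552 V.
With V_supply suppressed (replaced by a short), R_th = R1 ‖ R2 = (7.740 × 23.3)/(7.740 + 23.3) = 5.810 kΩ.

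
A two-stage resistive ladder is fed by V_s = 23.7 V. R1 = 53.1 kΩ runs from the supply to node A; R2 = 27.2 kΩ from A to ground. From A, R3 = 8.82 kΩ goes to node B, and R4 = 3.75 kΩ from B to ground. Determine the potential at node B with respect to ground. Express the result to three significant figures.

Looking into the second stage from A: R3 + R4 = 12.57 kΩ appears in parallel with R2.
Effective lower resistance at A: R2 ‖ 12.57 = 8.597 kΩ.
V_A = 23.7 × 8.597/(53.1 + 8.597) = 3.302 V.
V_B = V_A × 0.2983 = 0.9852 V.

V_B ≈ 0.985 V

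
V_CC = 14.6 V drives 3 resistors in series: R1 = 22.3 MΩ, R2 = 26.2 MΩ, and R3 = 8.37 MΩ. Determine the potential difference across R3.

V ≈ 2.15 V

Series total: ΣR = 22.3 + 26.2 + 8.37 = 56.87 MΩ.
Voltage divider: V = V_CC · (8.370 / 56.87) = 14.6 × 0.1472 = 2.149 V.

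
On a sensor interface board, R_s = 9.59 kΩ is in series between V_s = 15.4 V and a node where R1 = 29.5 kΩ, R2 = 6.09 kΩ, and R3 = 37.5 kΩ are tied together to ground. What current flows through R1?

Equivalent of the parallel group: R_p = 4.449 kΩ.
Node voltage V_A = V_s · R_p/(R_s + R_p) = 15.4 × 0.3169 = 4.880 V.
I(R1) = V_A / R1 = 4.880/29.5 = 0.1654 mA.
(Equivalently: I_total = 1.097 mA, then current-divider fraction G_k/ΣG = 0.1508.)

I ≈ 0.165 mA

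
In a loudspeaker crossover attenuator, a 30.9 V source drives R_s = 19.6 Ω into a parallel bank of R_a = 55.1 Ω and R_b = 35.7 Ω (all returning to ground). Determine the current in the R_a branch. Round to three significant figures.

Equivalent of the parallel group: R_p = 21.66 Ω.
V_A = 30.9 × 21.66/41.26 = 16.22 V.
I(R_a) = V_A / R_a = 16.22/55.1 = 0.2944 A.
(Check via current divider: I_total = 0.7488 A; share G_k/ΣG = 0.3932 → same result.)

I ≈ 0.294 A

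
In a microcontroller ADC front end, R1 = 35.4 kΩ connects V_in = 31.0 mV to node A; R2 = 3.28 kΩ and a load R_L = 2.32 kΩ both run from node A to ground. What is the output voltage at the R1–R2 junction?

V_out ≈ 1.15 mV

The load sits in parallel with R2, giving an effective lower resistance R2' = R2·R_L/(R2+R_L) = 1.359 kΩ.
Then V_out = V_in · R2'/(R1 + R2') = 31.0 × 1.359/36.76 = 1.146 mV.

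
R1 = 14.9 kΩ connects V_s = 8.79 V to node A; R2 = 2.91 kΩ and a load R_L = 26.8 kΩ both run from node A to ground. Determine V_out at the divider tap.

The load sits in parallel with R2, giving an effective lower resistance R2' = R2·R_L/(R2+R_L) = 2.625 kΩ.
Then V_out = V_s · R2'/(R1 + R2') = 8.79 × 2.625/17.52 = 1.317 V.

V_out ≈ 1.32 V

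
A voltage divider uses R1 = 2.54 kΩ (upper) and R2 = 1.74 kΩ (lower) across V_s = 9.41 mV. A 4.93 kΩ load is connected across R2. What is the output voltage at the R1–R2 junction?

V_out ≈ 3.16 mV

First combine the lower leg with the load: R2 ‖ R_L = 1.286 kΩ.
Then V_out = V_s · R2'/(R1 + R2') = 9.41 × 1.286/3.826 = 3.163 mV.
(Unloaded it would be 3.83 mV; the load pulls it down.)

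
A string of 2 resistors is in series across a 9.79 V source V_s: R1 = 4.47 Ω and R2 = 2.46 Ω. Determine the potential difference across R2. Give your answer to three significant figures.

ΣR = 4.47 + 2.46 = 6.930 Ω.
V = V_s · R/ΣR = 9.79 × 0.3550 = 3.475 V.

V ≈ 3.48 V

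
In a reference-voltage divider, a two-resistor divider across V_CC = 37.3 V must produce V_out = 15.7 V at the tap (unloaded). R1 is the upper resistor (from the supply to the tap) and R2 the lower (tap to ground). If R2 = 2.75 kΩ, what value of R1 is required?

The divider ratio is R2/(R1+R2) = 15.7/37.3 = 0.4209.
R1 = R2·(1/k − 1) = 2.75 × 1.376 = 3.783 kΩ.

R1 ≈ 3.78 kΩ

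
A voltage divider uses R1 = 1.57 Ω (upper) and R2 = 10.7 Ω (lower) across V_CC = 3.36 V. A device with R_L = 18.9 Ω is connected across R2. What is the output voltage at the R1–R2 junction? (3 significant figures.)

The load sits in parallel with R2, giving an effective lower resistance R2' = R2·R_L/(R2+R_L) = 6.832 Ω.
Now apply the divider: V_out = 3.36 × 0.8131 = 2.732 V.
(Unloaded it would be 2.93 V; the load pulls it down.)

V_out ≈ 2.73 V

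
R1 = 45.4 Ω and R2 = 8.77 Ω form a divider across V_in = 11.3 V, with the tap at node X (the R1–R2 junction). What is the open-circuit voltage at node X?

With X open, the divider is unloaded: V_th = 11.3 × 8.77/54.17 = 1.829 V.

V_th ≈ 1.83 V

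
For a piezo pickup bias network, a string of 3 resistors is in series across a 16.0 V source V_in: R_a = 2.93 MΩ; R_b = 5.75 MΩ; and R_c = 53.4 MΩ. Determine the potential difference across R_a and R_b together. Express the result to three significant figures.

Series total: ΣR = 2.93 + 5.75 + 53.4 = 62.08 MΩ.
R_{R_a..R_b} = 2.93 + 5.75 = 8.680 MΩ.
By the voltage-divider rule, V = 16.0 × 8.680/62.08 = 2.237 V.

V ≈ 2.24 V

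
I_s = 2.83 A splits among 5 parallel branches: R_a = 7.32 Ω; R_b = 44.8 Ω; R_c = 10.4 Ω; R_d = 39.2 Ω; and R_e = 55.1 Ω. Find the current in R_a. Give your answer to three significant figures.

ΣG = 1/7.32 + 1/44.8 + 1/10.4 + 1/39.2 + 1/55.1 = 0.2987.
By the current-divider rule, I = I_s · G_k/ΣG = 2.83 × 0.4573 = 1.294 A.

I ≈ 1.29 A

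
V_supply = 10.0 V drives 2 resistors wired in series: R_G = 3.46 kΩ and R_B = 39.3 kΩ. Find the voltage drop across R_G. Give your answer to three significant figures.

V ≈ 0.809 V

Total series resistance ΣR = 3.46 + 39.3 = 42.76 kΩ.
Voltage divider: V = V_supply · (3.460 / 42.76) = 10.0 × 0.08092 = 0.8092 V.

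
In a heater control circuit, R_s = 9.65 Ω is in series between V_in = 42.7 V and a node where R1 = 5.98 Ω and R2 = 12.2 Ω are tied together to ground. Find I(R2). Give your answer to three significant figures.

I ≈ 1.03 A

Parallel bank: R_p = 1/(1/5.98 + 1/12.2) = 4.013 Ω.
V_A = 42.7 × 4.013/13.66 = 12.54 V.
I(R2) = V_A / R2 = 12.54/12.2 = 1.028 A.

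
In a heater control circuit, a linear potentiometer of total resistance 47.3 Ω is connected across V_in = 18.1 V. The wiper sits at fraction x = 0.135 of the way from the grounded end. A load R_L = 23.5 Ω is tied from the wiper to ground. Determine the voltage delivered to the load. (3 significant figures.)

Split the track: R_lower = x·R_p = 6.386 Ω, R_upper = (1−x)·R_p = 40.91 Ω.
(x·R_p) ‖ R_L = 5.021 Ω.
V_out = 18.1 × 5.021/(40.91 + 5.021) = 1.978 V.

V_out ≈ 1.98 V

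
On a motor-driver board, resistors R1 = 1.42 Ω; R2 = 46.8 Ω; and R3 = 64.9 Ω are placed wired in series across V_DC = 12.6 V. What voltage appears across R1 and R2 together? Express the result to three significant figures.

Total series resistance ΣR = 1.42 + 46.8 + 64.9 = 113.1 Ω.
R_{R1..R2} = 1.42 + 46.8 = 48.22 Ω.
By the voltage-divider rule, V = 12.6 × 48.22/113.1 = 5.371 V.

V ≈ 5.37 V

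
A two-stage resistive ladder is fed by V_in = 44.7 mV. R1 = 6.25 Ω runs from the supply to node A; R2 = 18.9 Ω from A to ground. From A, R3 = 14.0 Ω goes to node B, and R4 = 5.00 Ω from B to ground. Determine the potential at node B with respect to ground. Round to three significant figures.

V_B ≈ 7.09 mV

Looking into the second stage from A: R3 + R4 = 19.00 Ω appears in parallel with R2.
R2 ‖ (R3+R4) = 9.475 Ω.
First divider: V_A = V_in · 9.475/(6.25 + 9.475) = 26.93 mV.
V_B = V_A × 0.2632 = 7.088 mV.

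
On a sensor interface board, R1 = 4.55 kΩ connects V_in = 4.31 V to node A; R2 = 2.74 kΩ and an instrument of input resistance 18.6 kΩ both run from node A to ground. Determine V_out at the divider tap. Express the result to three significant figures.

The load sits in parallel with R2, giving an effective lower resistance R2' = R2·R_L/(R2+R_L) = 2.388 kΩ.
Voltage divider with the loaded lower leg: V_out = 4.31 × 2.388/(4.55 + 2.388) = 4.31 × 0.3442 = 1.484 V.
(Unloaded it would be 1.62 V; the load pulls it down.)

V_out ≈ 1.48 V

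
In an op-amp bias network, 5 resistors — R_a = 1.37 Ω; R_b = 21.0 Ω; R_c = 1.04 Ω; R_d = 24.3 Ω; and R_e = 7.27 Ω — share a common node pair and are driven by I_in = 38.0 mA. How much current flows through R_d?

I ≈ 0.815 mA

ΣG = 1/1.37 + 1/21.0 + 1/1.04 + 1/24.3 + 1/7.27 = 1.918.
By the current-divider rule, I = I_in · G_k/ΣG = 38.0 × 0.02146 = 0.8154 mA.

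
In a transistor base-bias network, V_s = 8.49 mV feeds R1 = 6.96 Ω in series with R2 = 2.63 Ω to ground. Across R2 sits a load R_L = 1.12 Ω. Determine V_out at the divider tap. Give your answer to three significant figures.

R2 ‖ R_L = (2.63 × 1.12)/(2.63 + 1.12) = 0.7855 Ω.
Then V_out = V_s · R2'/(R1 + R2') = 8.49 × 0.7855/7.745 = 0.8610 mV.

V_out ≈ 0.861 mV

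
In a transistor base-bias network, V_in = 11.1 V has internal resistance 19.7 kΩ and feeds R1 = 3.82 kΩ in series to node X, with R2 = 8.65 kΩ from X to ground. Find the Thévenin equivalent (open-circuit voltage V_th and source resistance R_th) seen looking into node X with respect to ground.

V_th ≈ 2.98 V, R_th ≈ 6.32 kΩ

R1' = 19.7 + 3.82 = 23.52 kΩ (source resistance + R1).
Open-circuit (no load on X): V_th = V_in · R2/(R1' + R2) = 11.1 × 8.65/(23.52 + 8.65) = 2.985 V.
With V_in suppressed (replaced by a short), R_th = R1' ‖ R2 = (23.52 × 8.65)/(23.52 + 8.65) = 6.324 kΩ.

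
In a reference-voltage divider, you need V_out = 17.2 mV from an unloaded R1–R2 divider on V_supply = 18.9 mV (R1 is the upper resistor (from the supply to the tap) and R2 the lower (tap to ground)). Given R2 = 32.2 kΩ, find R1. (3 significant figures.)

V_out/V_supply = R2/(R1+R2) = 0.9101.
Rearranging, R1 = R2·(1−k)/k = 32.2 × 0.09884 = 3.183 kΩ.

R1 ≈ 3.18 kΩ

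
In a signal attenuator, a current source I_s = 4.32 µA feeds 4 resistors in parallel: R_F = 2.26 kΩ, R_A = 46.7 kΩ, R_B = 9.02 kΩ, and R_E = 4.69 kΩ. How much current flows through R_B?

I ≈ 0.608 µA

Conductances: ΣG = 1/2.26 + 1/46.7 + 1/9.02 + 1/4.69 = 0.7880 (1/kΩ).
R_B takes the fraction G_k/ΣG = 0.1109/0.7880 = 0.1407, so I = 4.32 × 0.1407 = 0.6078 µA.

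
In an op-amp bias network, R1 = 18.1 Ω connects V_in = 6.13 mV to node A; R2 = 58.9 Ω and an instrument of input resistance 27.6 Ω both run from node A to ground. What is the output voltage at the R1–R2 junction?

First combine the lower leg with the load: R2 ‖ R_L = 18.79 Ω.
Then V_out = V_in · R2'/(R1 + R2') = 6.13 × 18.79/36.89 = 3.123 mV.

V_out ≈ 3.12 mV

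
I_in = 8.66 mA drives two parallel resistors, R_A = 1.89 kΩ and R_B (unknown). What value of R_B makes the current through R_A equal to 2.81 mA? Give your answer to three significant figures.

In a two-way split, I_A/I_in = R_B/(R_A + R_B).
2.81/8.66 = R_B/(R_A + R_B) → R_B = R_A · (0.3245)/(1 − 0.3245) = 1.89 × 0.4803 = 0.9078 kΩ.

R_B ≈ 0.908 kΩ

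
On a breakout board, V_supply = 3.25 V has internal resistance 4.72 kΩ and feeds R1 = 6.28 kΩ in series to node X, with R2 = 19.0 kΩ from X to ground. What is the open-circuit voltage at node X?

V_th ≈ 2.06 V

R1' = 4.72 + 6.28 = 11.00 kΩ (source resistance + R1).
Open-circuit (no load on X): V_th = V_supply · R2/(R1' + R2) = 3.25 × 19.0/(11.00 + 19.0) = 2.058 V.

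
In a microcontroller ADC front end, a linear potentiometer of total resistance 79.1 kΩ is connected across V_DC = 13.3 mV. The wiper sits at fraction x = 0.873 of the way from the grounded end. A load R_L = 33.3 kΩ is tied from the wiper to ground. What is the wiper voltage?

The pot divides into 10.05 kΩ above the wiper and 69.05 kΩ below.
R_L loads the lower segment: effective lower R = 22.47 kΩ.
Loaded-divider output: V_out = 13.3 × 0.6910 = 9.190 mV.

V_out ≈ 9.19 mV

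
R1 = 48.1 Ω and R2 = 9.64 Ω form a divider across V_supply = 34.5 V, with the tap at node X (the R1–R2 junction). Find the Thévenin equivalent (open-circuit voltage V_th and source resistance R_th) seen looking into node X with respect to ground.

V_th ≈ 5.76 V, R_th ≈ 8.03 Ω

Open-circuit (no load on X): V_th = V_supply · R2/(R1 + R2) = 34.5 × 9.64/(48.10 + 9.64) = 5.760 V.
With V_supply suppressed (replaced by a short), R_th = R1 ‖ R2 = (48.10 × 9.64)/(48.10 + 9.64) = 8.031 Ω.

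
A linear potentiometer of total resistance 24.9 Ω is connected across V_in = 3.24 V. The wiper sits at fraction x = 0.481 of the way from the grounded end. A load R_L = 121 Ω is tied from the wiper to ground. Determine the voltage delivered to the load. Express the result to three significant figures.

V_out ≈ 1.48 V

Lower segment x·R_p = 11.98 Ω; upper segment (1−x)·R_p = 12.92 Ω.
Lower segment in parallel with the load: 11.98 ‖ 121 = 10.90 Ω.
Loaded-divider output: V_out = 3.24 × 0.4575 = 1.482 V.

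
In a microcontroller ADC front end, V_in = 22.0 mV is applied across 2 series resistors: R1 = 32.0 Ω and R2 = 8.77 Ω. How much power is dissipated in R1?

P ≈ 9.32 µW

Series current I = V_in/ΣR = 22.0/40.77 = 0.5396 mA.
P(R1) = I²·R1 = (0.5396)² × 32.0 = 9.318 µW.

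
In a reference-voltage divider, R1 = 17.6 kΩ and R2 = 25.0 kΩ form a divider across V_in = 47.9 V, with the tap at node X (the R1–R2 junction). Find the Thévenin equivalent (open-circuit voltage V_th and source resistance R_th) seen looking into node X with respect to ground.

V_th ≈ 28.1 V, R_th ≈ 10.3 kΩ

With X open, the divider is unloaded: V_th = 47.9 × 25.0/42.60 = 28.11 V.
Zeroing V_in shorts the top of R1 to ground, so R_th = R1 ‖ R2 = 10.33 kΩ.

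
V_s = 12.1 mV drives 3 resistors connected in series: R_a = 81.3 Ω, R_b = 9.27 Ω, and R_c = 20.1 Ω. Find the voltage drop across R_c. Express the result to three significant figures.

ΣR = 81.3 + 9.27 + 20.1 = 110.7 Ω.
Voltage divider: V = V_s · (20.10 / 110.7) = 12.1 × 0.1816 = 2.198 mV.

V ≈ 2.20 mV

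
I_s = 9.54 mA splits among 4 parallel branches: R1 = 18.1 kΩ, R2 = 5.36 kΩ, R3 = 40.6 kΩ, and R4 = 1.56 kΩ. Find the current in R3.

I ≈ 0.259 mA

Total conductance ΣG = 1/18.1 + 1/5.36 + 1/40.6 + 1/1.56 = 0.9075 (units of 1/kΩ).
Current divider: I(R3) = I_s · G_k/ΣG = 9.54 × (0.02463/0.9075) = 9.54 × 0.02714 = 0.2589 mA.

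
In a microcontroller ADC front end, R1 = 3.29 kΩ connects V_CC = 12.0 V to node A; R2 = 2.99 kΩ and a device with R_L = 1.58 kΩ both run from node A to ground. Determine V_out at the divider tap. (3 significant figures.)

V_out ≈ 2.87 V

R2 ‖ R_L = (2.99 × 1.58)/(2.99 + 1.58) = 1.034 kΩ.
Voltage divider with the loaded lower leg: V_out = 12.0 × 1.034/(3.29 + 1.034) = 12.0 × 0.2391 = 2.869 V.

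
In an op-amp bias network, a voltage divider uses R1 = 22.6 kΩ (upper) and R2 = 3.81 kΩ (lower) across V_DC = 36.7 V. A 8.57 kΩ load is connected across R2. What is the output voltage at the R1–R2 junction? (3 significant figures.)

V_out ≈ 3.84 V

First combine the lower leg with the load: R2 ‖ R_L = 2.637 kΩ.
Then V_out = V_DC · R2'/(R1 + R2') = 36.7 × 2.637/25.24 = 3.835 V.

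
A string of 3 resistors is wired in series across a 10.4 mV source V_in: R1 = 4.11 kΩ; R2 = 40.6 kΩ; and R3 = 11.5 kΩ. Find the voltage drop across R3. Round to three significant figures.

Series total: ΣR = 4.11 + 40.6 + 11.5 = 56.21 kΩ.
Voltage divider: V = V_in · (11.50 / 56.21) = 10.4 × 0.2046 = 2.128 mV.

V ≈ 2.13 mV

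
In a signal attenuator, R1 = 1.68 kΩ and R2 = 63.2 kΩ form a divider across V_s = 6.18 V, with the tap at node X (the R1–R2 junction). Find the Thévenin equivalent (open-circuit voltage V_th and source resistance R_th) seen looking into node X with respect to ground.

V_th ≈ 6.02 V, R_th ≈ 1.64 kΩ

Open-circuit (no load on X): V_th = V_s · R2/(R1 + R2) = 6.18 × 63.2/(1.680 + 63.2) = 6.020 V.
Zeroing V_s shorts the top of R1 to ground, so R_th = R1 ‖ R2 = 1.636 kΩ.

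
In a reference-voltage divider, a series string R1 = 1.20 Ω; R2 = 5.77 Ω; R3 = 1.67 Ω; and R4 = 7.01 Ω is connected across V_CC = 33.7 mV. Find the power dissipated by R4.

P ≈ 32.5 µW

Series current I = V_CC/ΣR = 33.7/15.65 = 2.153 mA.
P(R4) = I²·R4 = (2.153)² × 7.01 = 32.50 µW.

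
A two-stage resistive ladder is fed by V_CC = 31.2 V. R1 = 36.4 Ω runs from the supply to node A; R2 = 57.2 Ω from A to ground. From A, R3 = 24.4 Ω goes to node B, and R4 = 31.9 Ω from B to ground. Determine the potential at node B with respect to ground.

V_B ≈ 7.74 V

Looking into the second stage from A: R3 + R4 = 56.30 Ω appears in parallel with R2.
Effective lower resistance at A: R2 ‖ 56.30 = 28.37 Ω.
So V_A = 31.2 × 0.4380 = 13.67 V.
V_B = V_A × 0.5666 = 7.744 V.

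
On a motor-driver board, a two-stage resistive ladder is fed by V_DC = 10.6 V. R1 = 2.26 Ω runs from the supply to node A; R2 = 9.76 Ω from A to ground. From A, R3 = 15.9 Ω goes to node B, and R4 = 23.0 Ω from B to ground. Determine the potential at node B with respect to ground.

The second stage (R3 + R4 = 38.90 Ω) loads node A in parallel with R2.
R2 ‖ (R3+R4) = 7.802 Ω.
First divider: V_A = V_DC · 7.802/(2.26 + 7.802) = 8.219 V.
Then the unloaded second divider: V_B = V_A × R4/(R3+R4) = 8.219 × 0.5913 = 4.860 V.

V_B ≈ 4.86 V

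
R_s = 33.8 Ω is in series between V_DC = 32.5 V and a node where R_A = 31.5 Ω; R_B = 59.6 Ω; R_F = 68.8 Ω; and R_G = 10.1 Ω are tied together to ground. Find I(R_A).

Equivalent of the parallel group: R_p = 6.170 Ω.
V_A = 32.5 × 6.170/39.97 = 5.017 V.
Branch current I = V_A/R_A = 5.017/31.5 = 0.1593 A.

I ≈ 0.159 A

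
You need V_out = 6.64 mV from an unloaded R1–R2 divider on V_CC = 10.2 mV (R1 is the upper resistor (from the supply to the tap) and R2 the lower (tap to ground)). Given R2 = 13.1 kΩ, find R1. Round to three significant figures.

V_out/V_CC = R2/(R1+R2) = 0.6510.
So R1 = R2 · (V_CC/V_out − 1) = 13.1 × (10.2/6.64 − 1) = 13.1 × 0.5361 = 7.023 kΩ.

R1 ≈ 7.02 kΩ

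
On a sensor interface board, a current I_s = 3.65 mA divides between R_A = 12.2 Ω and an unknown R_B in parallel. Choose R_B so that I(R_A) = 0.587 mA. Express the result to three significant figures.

In a two-way split, I_A/I_s = R_B/(R_A + R_B).
0.587/3.65 = R_B/(R_A + R_B) → R_B = R_A · (0.1608)/(1 − 0.1608) = 12.2 × 0.1916 = 2.338 Ω.

R_B ≈ 2.34 Ω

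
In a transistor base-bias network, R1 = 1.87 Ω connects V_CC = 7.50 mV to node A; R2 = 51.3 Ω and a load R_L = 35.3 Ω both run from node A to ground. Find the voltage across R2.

V_out ≈ 6.88 mV

R2 ‖ R_L = (51.3 × 35.3)/(51.3 + 35.3) = 20.91 Ω.
Voltage divider with the loaded lower leg: V_out = 7.50 × 20.91/(1.87 + 20.91) = 7.50 × 0.9179 = 6.884 mV.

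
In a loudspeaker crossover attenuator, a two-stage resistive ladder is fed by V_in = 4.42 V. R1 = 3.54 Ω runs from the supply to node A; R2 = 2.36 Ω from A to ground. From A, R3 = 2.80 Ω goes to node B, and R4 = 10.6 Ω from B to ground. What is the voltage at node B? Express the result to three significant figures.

V_B ≈ 1.26 V

The second stage (R3 + R4 = 13.40 Ω) loads node A in parallel with R2.
R2 ‖ (R3+R4) = 2.007 Ω.
First divider: V_A = V_in · 2.007/(3.54 + 2.007) = 1.599 V.
Then the unloaded second divider: V_B = V_A × R4/(R3+R4) = 1.599 × 0.7910 = 1.265 V.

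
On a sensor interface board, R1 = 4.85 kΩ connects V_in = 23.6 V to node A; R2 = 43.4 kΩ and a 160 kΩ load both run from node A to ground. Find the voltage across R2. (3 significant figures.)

V_out ≈ 20.7 V

The load sits in parallel with R2, giving an effective lower resistance R2' = R2·R_L/(R2+R_L) = 34.14 kΩ.
Now apply the divider: V_out = 23.6 × 0.8756 = 20.66 V.
(Unloaded it would be 21.2 V; the load pulls it down.)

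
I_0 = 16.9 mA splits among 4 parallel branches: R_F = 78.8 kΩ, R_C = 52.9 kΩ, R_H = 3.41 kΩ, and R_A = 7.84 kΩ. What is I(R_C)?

I ≈ 0.706 mA

Conductances: ΣG = 1/78.8 + 1/52.9 + 1/3.41 + 1/7.84 = 0.4524 (1/kΩ).
Current divider: I(R_C) = I_0 · G_k/ΣG = 16.9 × (0.01890/0.4524) = 16.9 × 0.04179 = 0.7062 mA.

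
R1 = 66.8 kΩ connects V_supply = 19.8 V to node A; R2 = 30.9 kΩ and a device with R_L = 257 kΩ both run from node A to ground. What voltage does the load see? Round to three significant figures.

The load sits in parallel with R2, giving an effective lower resistance R2' = R2·R_L/(R2+R_L) = 27.58 kΩ.
Then V_out = V_supply · R2'/(R1 + R2') = 19.8 × 27.58/94.38 = 5.787 V.
(Unloaded it would be 6.26 V; the load pulls it down.)

V_out ≈ 5.79 V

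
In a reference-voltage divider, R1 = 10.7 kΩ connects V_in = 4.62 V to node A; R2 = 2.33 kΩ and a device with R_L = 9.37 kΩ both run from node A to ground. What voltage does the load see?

V_out ≈ 0.686 V

R2 ‖ R_L = (2.33 × 9.37)/(2.33 + 9.37) = 1.866 kΩ.
Then V_out = V_in · R2'/(R1 + R2') = 4.62 × 1.866/12.57 = 0.6860 V.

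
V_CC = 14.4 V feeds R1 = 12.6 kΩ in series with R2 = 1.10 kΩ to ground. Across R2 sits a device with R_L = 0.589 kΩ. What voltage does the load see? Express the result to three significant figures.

V_out ≈ 0.425 V

R2 ‖ R_L = (1.10 × 0.589)/(1.10 + 0.589) = 0.3836 kΩ.
Now apply the divider: V_out = 14.4 × 0.02954 = 0.4254 V.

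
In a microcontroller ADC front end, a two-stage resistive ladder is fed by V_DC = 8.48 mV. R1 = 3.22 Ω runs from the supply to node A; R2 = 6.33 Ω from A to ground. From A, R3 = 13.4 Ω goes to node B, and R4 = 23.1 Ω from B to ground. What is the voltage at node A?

V_A ≈ 5.31 mV

Node A sees R2 in parallel with the series input of stage 2, R3 + R4 = 36.50 Ω.
Effective lower resistance at A: R2 ‖ 36.50 = 5.394 Ω.
So V_A = 8.48 × 0.6262 = 5.310 mV.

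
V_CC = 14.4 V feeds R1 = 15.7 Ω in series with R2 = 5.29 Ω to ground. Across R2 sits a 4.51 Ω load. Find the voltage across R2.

V_out ≈ 1.93 V

R2 ‖ R_L = (5.29 × 4.51)/(5.29 + 4.51) = 2.434 Ω.
Voltage divider with the loaded lower leg: V_out = 14.4 × 2.434/(15.7 + 2.434) = 14.4 × 0.1342 = 1.933 V.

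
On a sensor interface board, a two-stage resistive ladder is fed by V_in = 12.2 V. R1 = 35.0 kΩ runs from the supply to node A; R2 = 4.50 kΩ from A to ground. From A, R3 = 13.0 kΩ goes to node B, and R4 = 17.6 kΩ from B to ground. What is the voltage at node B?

V_B ≈ 0.707 V

Looking into the second stage from A: R3 + R4 = 30.60 kΩ appears in parallel with R2.
Effective lower resistance at A: R2 ‖ 30.60 = 3.923 kΩ.
So V_A = 12.2 × 0.1008 = 1.230 V.
Stage 2 is unloaded, so V_B = V_A · R4/(R3+R4) = 1.230 × 17.6/30.60 = 0.7072 V.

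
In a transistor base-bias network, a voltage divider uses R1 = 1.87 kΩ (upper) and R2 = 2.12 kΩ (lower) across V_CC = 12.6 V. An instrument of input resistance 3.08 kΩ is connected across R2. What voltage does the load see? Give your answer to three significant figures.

The load sits in parallel with R2, giving an effective lower resistance R2' = R2·R_L/(R2+R_L) = 1.256 kΩ.
Voltage divider with the loaded lower leg: V_out = 12.6 × 1.256/(1.87 + 1.256) = 12.6 × 0.4017 = 5.062 V.
(Unloaded it would be 6.69 V; the load pulls it down.)

V_out ≈ 5.06 V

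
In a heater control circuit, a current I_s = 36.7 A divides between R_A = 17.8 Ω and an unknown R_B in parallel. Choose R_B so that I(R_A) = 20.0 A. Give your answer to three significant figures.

In a two-way split, I_A/I_s = R_B/(R_A + R_B).
With f = 0.5450, R_B = R_A · f/(1−f) = 17.8 × 1.198 = 21.32 Ω.

R_B ≈ 21.3 Ω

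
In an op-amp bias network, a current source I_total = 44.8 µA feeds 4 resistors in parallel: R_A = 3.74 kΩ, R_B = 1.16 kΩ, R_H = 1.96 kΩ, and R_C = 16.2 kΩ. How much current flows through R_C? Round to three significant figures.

I ≈ 1.63 µA

ΣG = 1/3.74 + 1/1.16 + 1/1.96 + 1/16.2 = 1.701.
Current divider: I(R_C) = I_total · G_k/ΣG = 44.8 × (0.06173/1.701) = 44.8 × 0.03628 = 1.625 µA.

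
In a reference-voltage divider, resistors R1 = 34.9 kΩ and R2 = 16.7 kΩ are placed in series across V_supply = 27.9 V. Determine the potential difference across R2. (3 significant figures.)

Total series resistance ΣR = 34.9 + 16.7 = 51.60 kΩ.
Voltage divider: V = V_supply · (16.70 / 51.60) = 27.9 × 0.3236 = 9.030 V.

V ≈ 9.03 V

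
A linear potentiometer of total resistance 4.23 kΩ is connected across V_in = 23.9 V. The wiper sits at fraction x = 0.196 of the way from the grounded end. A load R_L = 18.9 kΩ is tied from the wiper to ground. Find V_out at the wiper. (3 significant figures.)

V_out ≈ 4.52 V

Lower segment x·R_p = 0.8291 kΩ; upper segment (1−x)·R_p = 3.401 kΩ.
(x·R_p) ‖ R_L = 0.7942 kΩ.
V_out = 23.9 × 0.7942/(3.401 + 0.7942) = 4.525 V.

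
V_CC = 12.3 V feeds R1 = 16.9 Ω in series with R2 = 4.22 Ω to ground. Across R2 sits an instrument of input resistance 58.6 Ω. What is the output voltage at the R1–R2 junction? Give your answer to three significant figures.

R2 ‖ R_L = (4.22 × 58.6)/(4.22 + 58.6) = 3.937 Ω.
Voltage divider with the loaded lower leg: V_out = 12.3 × 3.937/(16.9 + 3.937) = 12.3 × 0.1889 = 2.324 V.

V_out ≈ 2.32 V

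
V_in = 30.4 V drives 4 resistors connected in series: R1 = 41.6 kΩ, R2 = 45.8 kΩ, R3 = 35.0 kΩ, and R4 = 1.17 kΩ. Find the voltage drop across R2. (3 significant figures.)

V ≈ 11.3 V

Series total: ΣR = 41.6 + 45.8 + 35.0 + 1.17 = 123.6 kΩ.
V = V_in · R/ΣR = 30.4 × 0.3706 = 11.27 V.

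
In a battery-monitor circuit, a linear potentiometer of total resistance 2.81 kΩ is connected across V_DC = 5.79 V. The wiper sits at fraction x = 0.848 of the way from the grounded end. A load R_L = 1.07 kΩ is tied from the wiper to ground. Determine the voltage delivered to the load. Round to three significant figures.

Split the track: R_lower = x·R_p = 2.383 kΩ, R_upper = (1−x)·R_p = 0.4271 kΩ.
(x·R_p) ‖ R_L = 0.7384 kΩ.
V_out = 5.79 × 0.7384/(0.4271 + 0.7384) = 3.668 V.

V_out ≈ 3.67 V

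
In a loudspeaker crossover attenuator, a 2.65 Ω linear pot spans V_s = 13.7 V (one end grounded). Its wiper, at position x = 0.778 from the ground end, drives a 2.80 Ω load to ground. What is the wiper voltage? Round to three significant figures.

The pot divides into 0.5883 Ω above the wiper and 2.062 Ω below.
R_L loads the lower segment: effective lower R = 1.187 Ω.
V_out = 13.7 × 1.187/(0.5883 + 1.187) = 9.161 V.

V_out ≈ 9.16 V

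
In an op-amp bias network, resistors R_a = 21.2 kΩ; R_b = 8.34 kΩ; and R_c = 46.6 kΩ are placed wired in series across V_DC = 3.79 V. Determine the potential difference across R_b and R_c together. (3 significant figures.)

Series total: ΣR = 21.2 + 8.34 + 46.6 = 76.14 kΩ.
R_{R_b..R_c} = 8.34 + 46.6 = 54.94 kΩ.
V = V_DC · R/ΣR = 3.79 × 0.7216 = 2.735 V.

V ≈ 2.73 V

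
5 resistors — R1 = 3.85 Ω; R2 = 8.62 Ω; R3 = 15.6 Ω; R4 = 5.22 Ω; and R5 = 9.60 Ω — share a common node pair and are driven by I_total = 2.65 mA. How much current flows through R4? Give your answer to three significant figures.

I ≈ 0.690 mA

ΣG = 1/3.85 + 1/8.62 + 1/15.6 + 1/5.22 + 1/9.60 = 0.7356.
Current divider: I(R4) = I_total · G_k/ΣG = 2.65 × (0.1916/0.7356) = 2.65 × 0.2604 = 0.6901 mA.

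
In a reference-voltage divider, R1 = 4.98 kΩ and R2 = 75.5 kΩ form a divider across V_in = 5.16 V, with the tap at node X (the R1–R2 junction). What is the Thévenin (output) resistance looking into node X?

R_th ≈ 4.67 kΩ

Zeroing V_in shorts the top of R1 to ground, so R_th = R1 ‖ R2 = 4.672 kΩ.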